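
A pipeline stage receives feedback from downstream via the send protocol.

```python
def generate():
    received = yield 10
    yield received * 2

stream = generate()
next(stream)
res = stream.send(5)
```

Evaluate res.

Step 1: next(stream) advances to first yield, producing 10.
Step 2: send(5) resumes, received = 5.
Step 3: yield received * 2 = 5 * 2 = 10.
Therefore res = 10.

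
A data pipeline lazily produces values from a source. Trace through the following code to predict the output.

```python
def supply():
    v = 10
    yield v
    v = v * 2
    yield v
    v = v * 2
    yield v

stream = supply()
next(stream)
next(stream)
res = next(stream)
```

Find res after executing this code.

Step 1: Trace through generator execution:
  Yield 1: v starts at 10, yield 10
  Yield 2: v = 10 * 2 = 20, yield 20
  Yield 3: v = 20 * 2 = 40, yield 40
Step 2: First next() gets 10, second next() gets the second value, third next() yields 40.
Therefore res = 40.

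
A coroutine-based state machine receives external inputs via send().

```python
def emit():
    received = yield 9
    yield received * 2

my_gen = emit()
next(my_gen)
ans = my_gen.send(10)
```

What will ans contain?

Step 1: next(my_gen) advances to first yield, producing 9.
Step 2: send(10) resumes, received = 10.
Step 3: yield received * 2 = 10 * 2 = 20.
Therefore ans = 20.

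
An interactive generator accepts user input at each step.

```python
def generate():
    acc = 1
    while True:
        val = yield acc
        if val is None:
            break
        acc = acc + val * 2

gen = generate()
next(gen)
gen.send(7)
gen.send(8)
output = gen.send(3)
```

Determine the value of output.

Step 1: next() -> yield acc=1.
Step 2: send(7) -> val=7, acc = 1 + 7*2 = 15, yield 15.
Step 3: send(8) -> val=8, acc = 15 + 8*2 = 31, yield 31.
Step 4: send(3) -> val=3, acc = 31 + 3*2 = 37, yield 37.
Therefore output = 37.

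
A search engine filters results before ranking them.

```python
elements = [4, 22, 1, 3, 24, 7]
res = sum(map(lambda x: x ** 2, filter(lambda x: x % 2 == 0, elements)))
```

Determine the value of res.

Step 1: Filter even numbers from [4, 22, 1, 3, 24, 7]: [4, 22, 24]
Step 2: Square each: [16, 484, 576]
Step 3: Sum = 1076.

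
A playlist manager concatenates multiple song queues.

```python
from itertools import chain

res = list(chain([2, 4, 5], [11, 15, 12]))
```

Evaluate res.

Step 1: chain() concatenates iterables: [2, 4, 5] + [11, 15, 12].
Therefore res = [2, 4, 5, 11, 15, 12].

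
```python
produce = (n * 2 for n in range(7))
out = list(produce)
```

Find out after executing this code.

Step 1: For each n in range(7), compute n*2:
  n=0: 0*2 = 0
  n=1: 1*2 = 2
  n=2: 2*2 = 4
  n=3: 3*2 = 6
  n=4: 4*2 = 8
  n=5: 5*2 = 10
  n=6: 6*2 = 12
Therefore out = [0, 2, 4, 6, 8, 10, 12].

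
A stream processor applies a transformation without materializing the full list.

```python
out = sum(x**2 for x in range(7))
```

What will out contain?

Step 1: Compute x**2 for each x in range(7):
  x=0: 0**2 = 0
  x=1: 1**2 = 1
  x=2: 2**2 = 4
  x=3: 3**2 = 9
  x=4: 4**2 = 16
  x=5: 5**2 = 25
  x=6: 6**2 = 36
Step 2: sum = 0 + 1 + 4 + 9 + 16 + 25 + 36 = 91.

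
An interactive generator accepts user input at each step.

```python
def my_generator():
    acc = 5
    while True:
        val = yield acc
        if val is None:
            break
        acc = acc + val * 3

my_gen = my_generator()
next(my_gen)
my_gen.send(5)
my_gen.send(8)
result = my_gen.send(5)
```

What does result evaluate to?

Step 1: next() -> yield acc=5.
Step 2: send(5) -> val=5, acc = 5 + 5*3 = 20, yield 20.
Step 3: send(8) -> val=8, acc = 20 + 8*3 = 44, yield 44.
Step 4: send(5) -> val=5, acc = 44 + 5*3 = 59, yield 59.
Therefore result = 59.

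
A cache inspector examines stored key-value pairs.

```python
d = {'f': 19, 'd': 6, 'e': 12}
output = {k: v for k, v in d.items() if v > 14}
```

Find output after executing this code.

Step 1: Filter items where value > 14:
  'f': 19 > 14: kept
  'd': 6 <= 14: removed
  'e': 12 <= 14: removed
Therefore output = {'f': 19}.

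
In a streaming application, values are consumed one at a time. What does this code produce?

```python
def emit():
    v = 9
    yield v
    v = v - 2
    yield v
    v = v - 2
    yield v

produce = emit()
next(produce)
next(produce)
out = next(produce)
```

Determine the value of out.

Step 1: Trace through generator execution:
  Yield 1: v starts at 9, yield 9
  Yield 2: v = 9 - 2 = 7, yield 7
  Yield 3: v = 7 - 2 = 5, yield 5
Step 2: First next() gets 9, second next() gets the second value, third next() yields 5.
Therefore out = 5.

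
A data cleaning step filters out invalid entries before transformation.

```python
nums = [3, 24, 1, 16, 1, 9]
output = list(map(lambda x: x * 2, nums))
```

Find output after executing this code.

Step 1: Apply lambda x: x * 2 to each element:
  3 -> 6
  24 -> 48
  1 -> 2
  16 -> 32
  1 -> 2
  9 -> 18
Therefore output = [6, 48, 2, 32, 2, 18].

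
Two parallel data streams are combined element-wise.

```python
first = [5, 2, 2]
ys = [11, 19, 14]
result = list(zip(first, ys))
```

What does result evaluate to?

Step 1: zip pairs elements at same index:
  Index 0: (5, 11)
  Index 1: (2, 19)
  Index 2: (2, 14)
Therefore result = [(5, 11), (2, 19), (2, 14)].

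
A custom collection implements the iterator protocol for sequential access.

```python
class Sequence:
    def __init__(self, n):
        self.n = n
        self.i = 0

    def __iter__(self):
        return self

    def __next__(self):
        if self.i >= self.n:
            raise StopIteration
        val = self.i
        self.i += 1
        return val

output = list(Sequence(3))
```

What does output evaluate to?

Step 1: Sequence(3) creates an iterator counting 0 to 2.
Step 2: list() consumes all values: [0, 1, 2].
Therefore output = [0, 1, 2].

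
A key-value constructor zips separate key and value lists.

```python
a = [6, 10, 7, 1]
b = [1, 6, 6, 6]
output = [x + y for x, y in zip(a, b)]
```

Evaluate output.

Step 1: Add corresponding elements:
  6 + 1 = 7
  10 + 6 = 16
  7 + 6 = 13
  1 + 6 = 7
Therefore output = [7, 16, 13, 7].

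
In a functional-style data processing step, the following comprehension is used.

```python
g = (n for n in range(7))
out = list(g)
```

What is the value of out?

Step 1: Generator expression iterates range(7): [0, 1, 2, 3, 4, 5, 6].
Step 2: list() collects all values.
Therefore out = [0, 1, 2, 3, 4, 5, 6].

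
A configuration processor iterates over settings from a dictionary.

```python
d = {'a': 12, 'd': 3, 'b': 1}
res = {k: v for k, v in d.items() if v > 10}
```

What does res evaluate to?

Step 1: Filter items where value > 10:
  'a': 12 > 10: kept
  'd': 3 <= 10: removed
  'b': 1 <= 10: removed
Therefore res = {'a': 12}.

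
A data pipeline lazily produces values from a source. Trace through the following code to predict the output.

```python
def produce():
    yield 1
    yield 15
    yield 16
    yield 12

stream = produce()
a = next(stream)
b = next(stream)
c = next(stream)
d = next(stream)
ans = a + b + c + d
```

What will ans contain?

Step 1: Create generator and consume all values:
  a = next(stream) = 1
  b = next(stream) = 15
  c = next(stream) = 16
  d = next(stream) = 12
Step 2: ans = 1 + 15 + 16 + 12 = 44.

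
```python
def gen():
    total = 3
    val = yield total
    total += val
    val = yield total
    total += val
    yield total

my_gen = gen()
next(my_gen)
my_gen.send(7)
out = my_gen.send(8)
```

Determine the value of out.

Step 1: next() -> yield total=3.
Step 2: send(7) -> val=7, total = 3+7 = 10, yield 10.
Step 3: send(8) -> val=8, total = 10+8 = 18, yield 18.
Therefore out = 18.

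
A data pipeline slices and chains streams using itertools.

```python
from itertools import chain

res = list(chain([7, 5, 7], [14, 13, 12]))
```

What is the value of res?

Step 1: chain() concatenates iterables: [7, 5, 7] + [14, 13, 12].
Therefore res = [7, 5, 7, 14, 13, 12].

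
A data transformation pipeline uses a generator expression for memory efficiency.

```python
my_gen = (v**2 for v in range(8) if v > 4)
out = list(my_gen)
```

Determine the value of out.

Step 1: For range(8), keep v > 4, then square:
  v=0: 0 <= 4, excluded
  v=1: 1 <= 4, excluded
  v=2: 2 <= 4, excluded
  v=3: 3 <= 4, excluded
  v=4: 4 <= 4, excluded
  v=5: 5 > 4, yield 5**2 = 25
  v=6: 6 > 4, yield 6**2 = 36
  v=7: 7 > 4, yield 7**2 = 49
Therefore out = [25, 36, 49].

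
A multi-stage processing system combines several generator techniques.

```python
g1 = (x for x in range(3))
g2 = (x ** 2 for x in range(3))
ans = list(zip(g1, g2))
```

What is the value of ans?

Step 1: g1 produces [0, 1, 2].
Step 2: g2 produces [0, 1, 4].
Step 3: zip pairs them: [(0, 0), (1, 1), (2, 4)].
Therefore ans = [(0, 0), (1, 1), (2, 4)].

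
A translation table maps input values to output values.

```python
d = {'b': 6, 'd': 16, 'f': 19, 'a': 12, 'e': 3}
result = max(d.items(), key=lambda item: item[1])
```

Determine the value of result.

Step 1: Find item with maximum value:
  ('b', 6)
  ('d', 16)
  ('f', 19)
  ('a', 12)
  ('e', 3)
Step 2: Maximum value is 19 at key 'f'.
Therefore result = ('f', 19).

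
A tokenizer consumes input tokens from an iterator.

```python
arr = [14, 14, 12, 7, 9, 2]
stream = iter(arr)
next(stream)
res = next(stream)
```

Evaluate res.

Step 1: Create iterator over [14, 14, 12, 7, 9, 2].
Step 2: next() consumes 14.
Step 3: next() returns 14.
Therefore res = 14.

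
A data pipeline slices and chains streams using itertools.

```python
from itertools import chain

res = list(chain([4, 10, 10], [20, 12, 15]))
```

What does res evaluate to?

Step 1: chain() concatenates iterables: [4, 10, 10] + [20, 12, 15].
Therefore res = [4, 10, 10, 20, 12, 15].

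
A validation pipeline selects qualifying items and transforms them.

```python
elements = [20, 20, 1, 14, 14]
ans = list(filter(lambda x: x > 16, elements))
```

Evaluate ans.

Step 1: Filter elements > 16:
  20: kept
  20: kept
  1: removed
  14: removed
  14: removed
Therefore ans = [20, 20].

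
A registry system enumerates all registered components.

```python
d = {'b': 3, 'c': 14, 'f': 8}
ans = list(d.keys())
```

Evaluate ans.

Step 1: d.keys() returns the dictionary keys in insertion order.
Therefore ans = ['b', 'c', 'f'].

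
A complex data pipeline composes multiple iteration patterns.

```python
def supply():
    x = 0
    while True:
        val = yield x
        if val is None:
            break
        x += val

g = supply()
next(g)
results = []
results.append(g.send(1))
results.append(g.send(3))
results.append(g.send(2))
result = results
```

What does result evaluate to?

Step 1: next(g) -> yield 0.
Step 2: send(1) -> x = 1, yield 1.
Step 3: send(3) -> x = 4, yield 4.
Step 4: send(2) -> x = 6, yield 6.
Therefore result = [1, 4, 6].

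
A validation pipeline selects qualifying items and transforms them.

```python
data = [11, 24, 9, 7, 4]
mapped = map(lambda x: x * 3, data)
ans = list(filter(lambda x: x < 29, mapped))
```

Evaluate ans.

Step 1: Map x * 3:
  11 -> 33
  24 -> 72
  9 -> 27
  7 -> 21
  4 -> 12
Step 2: Filter for < 29:
  33: removed
  72: removed
  27: kept
  21: kept
  12: kept
Therefore ans = [27, 21, 12].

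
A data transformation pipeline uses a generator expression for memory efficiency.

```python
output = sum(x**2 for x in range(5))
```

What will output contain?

Step 1: Compute x**2 for each x in range(5):
  x=0: 0**2 = 0
  x=1: 1**2 = 1
  x=2: 2**2 = 4
  x=3: 3**2 = 9
  x=4: 4**2 = 16
Step 2: sum = 0 + 1 + 4 + 9 + 16 = 30.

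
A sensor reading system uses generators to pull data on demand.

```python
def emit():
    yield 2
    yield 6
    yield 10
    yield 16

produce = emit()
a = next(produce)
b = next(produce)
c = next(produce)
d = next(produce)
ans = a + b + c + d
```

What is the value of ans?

Step 1: Create generator and consume all values:
  a = next(produce) = 2
  b = next(produce) = 6
  c = next(produce) = 10
  d = next(produce) = 16
Step 2: ans = 2 + 6 + 10 + 16 = 34.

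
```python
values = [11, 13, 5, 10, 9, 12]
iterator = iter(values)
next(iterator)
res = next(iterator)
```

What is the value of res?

Step 1: Create iterator over [11, 13, 5, 10, 9, 12].
Step 2: next() consumes 11.
Step 3: next() returns 13.
Therefore res = 13.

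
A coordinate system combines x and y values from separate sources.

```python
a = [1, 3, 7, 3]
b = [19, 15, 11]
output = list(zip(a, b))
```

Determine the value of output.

Step 1: zip stops at shortest (len(a)=4, len(b)=3):
  Index 0: (1, 19)
  Index 1: (3, 15)
  Index 2: (7, 11)
Step 2: Last element of a (3) has no pair, dropped.
Therefore output = [(1, 19), (3, 15), (7, 11)].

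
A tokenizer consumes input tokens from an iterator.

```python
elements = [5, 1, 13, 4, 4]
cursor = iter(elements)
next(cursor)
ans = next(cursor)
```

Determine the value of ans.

Step 1: Create iterator over [5, 1, 13, 4, 4].
Step 2: next() consumes 5.
Step 3: next() returns 1.
Therefore ans = 1.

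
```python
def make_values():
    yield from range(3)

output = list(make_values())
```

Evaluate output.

Step 1: yield from delegates to the iterable, yielding each element.
Step 2: Collected values: [0, 1, 2].
Therefore output = [0, 1, 2].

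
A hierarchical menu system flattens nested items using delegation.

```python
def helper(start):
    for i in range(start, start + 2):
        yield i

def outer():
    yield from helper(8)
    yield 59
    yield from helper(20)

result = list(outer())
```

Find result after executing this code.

Step 1: outer() delegates to helper(8):
  yield 8
  yield 9
Step 2: yield 59
Step 3: Delegates to helper(20):
  yield 20
  yield 21
Therefore result = [8, 9, 59, 20, 21].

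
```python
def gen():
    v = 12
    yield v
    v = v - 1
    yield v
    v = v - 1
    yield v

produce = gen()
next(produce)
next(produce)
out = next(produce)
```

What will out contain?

Step 1: Trace through generator execution:
  Yield 1: v starts at 12, yield 12
  Yield 2: v = 12 - 1 = 11, yield 11
  Yield 3: v = 11 - 1 = 10, yield 10
Step 2: First next() gets 12, second next() gets the second value, third next() yields 10.
Therefore out = 10.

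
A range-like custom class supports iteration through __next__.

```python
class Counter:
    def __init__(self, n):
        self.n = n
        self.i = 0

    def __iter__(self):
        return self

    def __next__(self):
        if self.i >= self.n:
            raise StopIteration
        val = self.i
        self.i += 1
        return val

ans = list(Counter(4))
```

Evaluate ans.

Step 1: Counter(4) creates an iterator counting 0 to 3.
Step 2: list() consumes all values: [0, 1, 2, 3].
Therefore ans = [0, 1, 2, 3].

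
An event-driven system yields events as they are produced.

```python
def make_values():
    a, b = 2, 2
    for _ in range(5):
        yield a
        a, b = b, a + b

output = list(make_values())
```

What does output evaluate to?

Step 1: Fibonacci-like sequence starting with a=2, b=2:
  Iteration 1: yield a=2, then a,b = 2,4
  Iteration 2: yield a=2, then a,b = 4,6
  Iteration 3: yield a=4, then a,b = 6,10
  Iteration 4: yield a=6, then a,b = 10,16
  Iteration 5: yield a=10, then a,b = 16,26
Therefore output = [2, 2, 4, 6, 10].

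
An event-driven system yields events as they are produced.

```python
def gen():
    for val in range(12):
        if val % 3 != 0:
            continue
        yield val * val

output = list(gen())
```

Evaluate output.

Step 1: Only yield val**2 when val is divisible by 3:
  val=0: 0 % 3 == 0, yield 0**2 = 0
  val=3: 3 % 3 == 0, yield 3**2 = 9
  val=6: 6 % 3 == 0, yield 6**2 = 36
  val=9: 9 % 3 == 0, yield 9**2 = 81
Therefore output = [0, 9, 36, 81].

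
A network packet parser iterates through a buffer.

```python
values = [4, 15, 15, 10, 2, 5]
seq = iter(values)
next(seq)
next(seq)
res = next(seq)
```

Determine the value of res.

Step 1: Create iterator over [4, 15, 15, 10, 2, 5].
Step 2: next() consumes 4.
Step 3: next() consumes 15.
Step 4: next() returns 15.
Therefore res = 15.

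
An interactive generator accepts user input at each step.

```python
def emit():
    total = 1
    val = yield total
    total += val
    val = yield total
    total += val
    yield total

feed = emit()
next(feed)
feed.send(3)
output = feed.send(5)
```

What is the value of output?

Step 1: next() -> yield total=1.
Step 2: send(3) -> val=3, total = 1+3 = 4, yield 4.
Step 3: send(5) -> val=5, total = 4+5 = 9, yield 9.
Therefore output = 9.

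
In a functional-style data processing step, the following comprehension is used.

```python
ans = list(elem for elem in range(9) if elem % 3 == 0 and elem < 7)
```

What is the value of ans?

Step 1: Filter range(9) where elem % 3 == 0 and elem < 7:
  elem=0: both conditions met, included
  elem=1: excluded (1 % 3 != 0)
  elem=2: excluded (2 % 3 != 0)
  elem=3: both conditions met, included
  elem=4: excluded (4 % 3 != 0)
  elem=5: excluded (5 % 3 != 0)
  elem=6: both conditions met, included
  elem=7: excluded (7 % 3 != 0, 7 >= 7)
  elem=8: excluded (8 % 3 != 0, 8 >= 7)
Therefore ans = [0, 3, 6].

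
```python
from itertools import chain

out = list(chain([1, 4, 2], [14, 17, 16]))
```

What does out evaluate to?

Step 1: chain() concatenates iterables: [1, 4, 2] + [14, 17, 16].
Therefore out = [1, 4, 2, 14, 17, 16].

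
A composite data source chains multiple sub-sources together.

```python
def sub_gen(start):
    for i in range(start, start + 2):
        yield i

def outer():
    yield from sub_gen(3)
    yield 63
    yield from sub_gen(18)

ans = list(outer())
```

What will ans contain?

Step 1: outer() delegates to sub_gen(3):
  yield 3
  yield 4
Step 2: yield 63
Step 3: Delegates to sub_gen(18):
  yield 18
  yield 19
Therefore ans = [3, 4, 63, 18, 19].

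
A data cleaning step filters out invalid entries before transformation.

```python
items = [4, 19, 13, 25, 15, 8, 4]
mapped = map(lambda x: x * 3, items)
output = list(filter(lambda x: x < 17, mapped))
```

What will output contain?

Step 1: Map x * 3:
  4 -> 12
  19 -> 57
  13 -> 39
  25 -> 75
  15 -> 45
  8 -> 24
  4 -> 12
Step 2: Filter for < 17:
  12: kept
  57: removed
  39: removed
  75: removed
  45: removed
  24: removed
  12: kept
Therefore output = [12, 12].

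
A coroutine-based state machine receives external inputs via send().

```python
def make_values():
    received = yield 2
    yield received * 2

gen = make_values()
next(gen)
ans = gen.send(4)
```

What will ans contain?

Step 1: next(gen) advances to first yield, producing 2.
Step 2: send(4) resumes, received = 4.
Step 3: yield received * 2 = 4 * 2 = 8.
Therefore ans = 8.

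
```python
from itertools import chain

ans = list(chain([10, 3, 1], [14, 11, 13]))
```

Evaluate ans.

Step 1: chain() concatenates iterables: [10, 3, 1] + [14, 11, 13].
Therefore ans = [10, 3, 1, 14, 11, 13].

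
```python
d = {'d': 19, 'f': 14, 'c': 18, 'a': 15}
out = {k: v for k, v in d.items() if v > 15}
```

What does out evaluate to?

Step 1: Filter items where value > 15:
  'd': 19 > 15: kept
  'f': 14 <= 15: removed
  'c': 18 > 15: kept
  'a': 15 <= 15: removed
Therefore out = {'d': 19, 'c': 18}.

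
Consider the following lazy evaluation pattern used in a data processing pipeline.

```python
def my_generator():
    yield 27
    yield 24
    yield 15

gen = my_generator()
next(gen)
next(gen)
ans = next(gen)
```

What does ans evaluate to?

Step 1: my_generator() creates a generator.
Step 2: next(gen) yields 27 (consumed and discarded).
Step 3: next(gen) yields 24 (consumed and discarded).
Step 4: next(gen) yields 15, assigned to ans.
Therefore ans = 15.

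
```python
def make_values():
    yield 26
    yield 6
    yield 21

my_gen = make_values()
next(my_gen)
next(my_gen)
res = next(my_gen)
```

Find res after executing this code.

Step 1: make_values() creates a generator.
Step 2: next(my_gen) yields 26 (consumed and discarded).
Step 3: next(my_gen) yields 6 (consumed and discarded).
Step 4: next(my_gen) yields 21, assigned to res.
Therefore res = 21.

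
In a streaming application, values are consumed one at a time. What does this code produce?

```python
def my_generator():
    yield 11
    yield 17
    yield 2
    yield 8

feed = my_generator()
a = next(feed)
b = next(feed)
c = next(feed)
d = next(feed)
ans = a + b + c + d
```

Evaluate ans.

Step 1: Create generator and consume all values:
  a = next(feed) = 11
  b = next(feed) = 17
  c = next(feed) = 2
  d = next(feed) = 8
Step 2: ans = 11 + 17 + 2 + 8 = 38.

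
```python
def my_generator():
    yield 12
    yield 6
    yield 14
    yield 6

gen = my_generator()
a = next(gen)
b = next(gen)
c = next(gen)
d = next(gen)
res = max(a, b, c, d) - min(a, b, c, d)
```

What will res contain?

Step 1: Create generator and consume all values:
  a = next(gen) = 12
  b = next(gen) = 6
  c = next(gen) = 14
  d = next(gen) = 6
Step 2: max = 14, min = 6, res = 14 - 6 = 8.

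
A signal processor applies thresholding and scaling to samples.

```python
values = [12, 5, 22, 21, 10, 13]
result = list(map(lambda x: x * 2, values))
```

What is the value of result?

Step 1: Apply lambda x: x * 2 to each element:
  12 -> 24
  5 -> 10
  22 -> 44
  21 -> 42
  10 -> 20
  13 -> 26
Therefore result = [24, 10, 44, 42, 20, 26].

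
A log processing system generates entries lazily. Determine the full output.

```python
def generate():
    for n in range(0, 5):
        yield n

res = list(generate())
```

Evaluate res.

Step 1: The generator yields each value from range(0, 5).
Step 2: list() consumes all yields: [0, 1, 2, 3, 4].
Therefore res = [0, 1, 2, 3, 4].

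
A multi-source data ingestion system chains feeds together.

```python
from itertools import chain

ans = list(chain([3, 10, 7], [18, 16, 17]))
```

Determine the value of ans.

Step 1: chain() concatenates iterables: [3, 10, 7] + [18, 16, 17].
Therefore ans = [3, 10, 7, 18, 16, 17].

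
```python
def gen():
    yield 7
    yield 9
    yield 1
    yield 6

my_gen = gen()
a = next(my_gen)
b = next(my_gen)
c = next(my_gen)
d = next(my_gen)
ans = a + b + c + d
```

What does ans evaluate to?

Step 1: Create generator and consume all values:
  a = next(my_gen) = 7
  b = next(my_gen) = 9
  c = next(my_gen) = 1
  d = next(my_gen) = 6
Step 2: ans = 7 + 9 + 1 + 6 = 23.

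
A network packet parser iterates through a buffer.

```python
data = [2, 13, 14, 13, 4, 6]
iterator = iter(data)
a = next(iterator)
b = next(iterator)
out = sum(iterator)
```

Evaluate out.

Step 1: Create iterator over [2, 13, 14, 13, 4, 6].
Step 2: a = next() = 2, b = next() = 13.
Step 3: sum() of remaining [14, 13, 4, 6] = 37.
Therefore out = 37.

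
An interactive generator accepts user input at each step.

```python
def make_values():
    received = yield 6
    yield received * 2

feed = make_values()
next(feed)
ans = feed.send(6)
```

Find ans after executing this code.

Step 1: next(feed) advances to first yield, producing 6.
Step 2: send(6) resumes, received = 6.
Step 3: yield received * 2 = 6 * 2 = 12.
Therefore ans = 12.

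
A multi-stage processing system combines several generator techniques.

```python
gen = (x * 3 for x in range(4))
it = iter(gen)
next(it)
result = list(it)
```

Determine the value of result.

Step 1: Generator produces [0, 3, 6, 9].
Step 2: next(it) consumes first element (0).
Step 3: list(it) collects remaining: [3, 6, 9].
Therefore result = [3, 6, 9].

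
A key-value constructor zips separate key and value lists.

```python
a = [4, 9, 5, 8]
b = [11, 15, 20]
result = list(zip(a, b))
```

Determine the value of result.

Step 1: zip stops at shortest (len(a)=4, len(b)=3):
  Index 0: (4, 11)
  Index 1: (9, 15)
  Index 2: (5, 20)
Step 2: Last element of a (8) has no pair, dropped.
Therefore result = [(4, 11), (9, 15), (5, 20)].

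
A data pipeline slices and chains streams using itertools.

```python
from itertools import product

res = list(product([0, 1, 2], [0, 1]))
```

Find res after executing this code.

Step 1: product([0, 1, 2], [0, 1]) gives all pairs:
  (0, 0)
  (0, 1)
  (1, 0)
  (1, 1)
  (2, 0)
  (2, 1)
Therefore res = [(0, 0), (0, 1), (1, 0), (1, 1), (2, 0), (2, 1)].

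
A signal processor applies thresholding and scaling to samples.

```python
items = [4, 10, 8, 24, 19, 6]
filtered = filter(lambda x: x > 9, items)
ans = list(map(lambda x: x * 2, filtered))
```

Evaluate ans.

Step 1: Filter items for elements > 9:
  4: removed
  10: kept
  8: removed
  24: kept
  19: kept
  6: removed
Step 2: Map x * 2 on filtered [10, 24, 19]:
  10 -> 20
  24 -> 48
  19 -> 38
Therefore ans = [20, 48, 38].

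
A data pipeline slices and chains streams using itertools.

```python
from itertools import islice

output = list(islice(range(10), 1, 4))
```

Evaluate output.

Step 1: islice(range(10), 1, 4) takes elements at indices [1, 4).
Step 2: Elements: [1, 2, 3].
Therefore output = [1, 2, 3].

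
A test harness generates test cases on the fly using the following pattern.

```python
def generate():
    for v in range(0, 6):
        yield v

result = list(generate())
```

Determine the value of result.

Step 1: The generator yields each value from range(0, 6).
Step 2: list() consumes all yields: [0, 1, 2, 3, 4, 5].
Therefore result = [0, 1, 2, 3, 4, 5].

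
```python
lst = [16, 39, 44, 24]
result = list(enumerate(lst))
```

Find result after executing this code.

Step 1: enumerate pairs each element with its index:
  (0, 16)
  (1, 39)
  (2, 44)
  (3, 24)
Therefore result = [(0, 16), (1, 39), (2, 44), (3, 24)].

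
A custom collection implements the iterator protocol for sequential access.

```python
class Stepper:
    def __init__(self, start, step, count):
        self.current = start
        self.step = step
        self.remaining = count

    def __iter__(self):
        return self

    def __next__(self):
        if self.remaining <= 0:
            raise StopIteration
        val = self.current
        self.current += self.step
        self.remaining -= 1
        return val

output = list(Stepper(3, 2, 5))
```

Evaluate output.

Step 1: Stepper starts at 3, increments by 2, for 5 steps:
  Yield 3, then current += 2
  Yield 5, then current += 2
  Yield 7, then current += 2
  Yield 9, then current += 2
  Yield 11, then current += 2
Therefore output = [3, 5, 7, 9, 11].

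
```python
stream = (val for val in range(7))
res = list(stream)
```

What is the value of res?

Step 1: Generator expression iterates range(7): [0, 1, 2, 3, 4, 5, 6].
Step 2: list() collects all values.
Therefore res = [0, 1, 2, 3, 4, 5, 6].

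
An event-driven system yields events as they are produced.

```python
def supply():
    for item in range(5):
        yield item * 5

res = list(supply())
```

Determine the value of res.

Step 1: For each item in range(5), yield item * 5:
  item=0: yield 0 * 5 = 0
  item=1: yield 1 * 5 = 5
  item=2: yield 2 * 5 = 10
  item=3: yield 3 * 5 = 15
  item=4: yield 4 * 5 = 20
Therefore res = [0, 5, 10, 15, 20].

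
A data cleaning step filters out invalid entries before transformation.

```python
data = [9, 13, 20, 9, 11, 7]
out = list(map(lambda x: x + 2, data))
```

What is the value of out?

Step 1: Apply lambda x: x + 2 to each element:
  9 -> 11
  13 -> 15
  20 -> 22
  9 -> 11
  11 -> 13
  7 -> 9
Therefore out = [11, 15, 22, 11, 13, 9].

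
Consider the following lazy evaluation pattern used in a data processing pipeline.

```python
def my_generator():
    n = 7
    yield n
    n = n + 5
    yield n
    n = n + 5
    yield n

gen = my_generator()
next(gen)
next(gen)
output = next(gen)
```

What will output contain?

Step 1: Trace through generator execution:
  Yield 1: n starts at 7, yield 7
  Yield 2: n = 7 + 5 = 12, yield 12
  Yield 3: n = 12 + 5 = 17, yield 17
Step 2: First next() gets 7, second next() gets the second value, third next() yields 17.
Therefore output = 17.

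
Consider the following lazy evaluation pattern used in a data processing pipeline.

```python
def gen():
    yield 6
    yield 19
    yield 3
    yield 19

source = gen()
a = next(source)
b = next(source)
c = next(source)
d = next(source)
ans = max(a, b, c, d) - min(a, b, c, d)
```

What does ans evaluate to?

Step 1: Create generator and consume all values:
  a = next(source) = 6
  b = next(source) = 19
  c = next(source) = 3
  d = next(source) = 19
Step 2: max = 19, min = 3, ans = 19 - 3 = 16.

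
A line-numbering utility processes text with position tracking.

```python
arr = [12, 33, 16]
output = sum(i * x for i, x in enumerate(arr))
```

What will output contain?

Step 1: Compute i * x for each (i, x) in enumerate([12, 33, 16]):
  i=0, x=12: 0*12 = 0
  i=1, x=33: 1*33 = 33
  i=2, x=16: 2*16 = 32
Step 2: sum = 0 + 33 + 32 = 65.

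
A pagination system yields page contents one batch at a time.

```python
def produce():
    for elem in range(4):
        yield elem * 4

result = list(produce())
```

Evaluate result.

Step 1: For each elem in range(4), yield elem * 4:
  elem=0: yield 0 * 4 = 0
  elem=1: yield 1 * 4 = 4
  elem=2: yield 2 * 4 = 8
  elem=3: yield 3 * 4 = 12
Therefore result = [0, 4, 8, 12].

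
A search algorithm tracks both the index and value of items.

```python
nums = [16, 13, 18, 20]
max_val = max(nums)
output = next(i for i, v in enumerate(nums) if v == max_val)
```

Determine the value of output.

Step 1: max([16, 13, 18, 20]) = 20.
Step 2: Find first index where value == 20:
  Index 0: 16 != 20
  Index 1: 13 != 20
  Index 2: 18 != 20
  Index 3: 20 == 20, found!
Therefore output = 3.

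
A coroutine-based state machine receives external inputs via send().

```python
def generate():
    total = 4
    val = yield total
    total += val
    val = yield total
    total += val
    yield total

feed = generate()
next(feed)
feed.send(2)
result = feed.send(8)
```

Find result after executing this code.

Step 1: next() -> yield total=4.
Step 2: send(2) -> val=2, total = 4+2 = 6, yield 6.
Step 3: send(8) -> val=8, total = 6+8 = 14, yield 14.
Therefore result = 14.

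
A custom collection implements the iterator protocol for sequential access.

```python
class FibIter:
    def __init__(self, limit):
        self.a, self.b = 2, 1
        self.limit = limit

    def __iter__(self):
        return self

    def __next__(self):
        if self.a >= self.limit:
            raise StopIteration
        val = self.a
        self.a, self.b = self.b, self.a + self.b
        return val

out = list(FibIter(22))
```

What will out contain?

Step 1: Fibonacci-like sequence (a=2, b=1) until >= 22:
  Yield 2, then a,b = 1,3
  Yield 1, then a,b = 3,4
  Yield 3, then a,b = 4,7
  Yield 4, then a,b = 7,11
  Yield 7, then a,b = 11,18
  Yield 11, then a,b = 18,29
  Yield 18, then a,b = 29,47
Step 2: 29 >= 22, stop.
Therefore out = [2, 1, 3, 4, 7, 11, 18].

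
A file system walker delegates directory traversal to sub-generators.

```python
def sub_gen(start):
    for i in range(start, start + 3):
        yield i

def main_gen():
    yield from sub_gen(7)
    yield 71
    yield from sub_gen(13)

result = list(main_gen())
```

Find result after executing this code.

Step 1: main_gen() delegates to sub_gen(7):
  yield 7
  yield 8
  yield 9
Step 2: yield 71
Step 3: Delegates to sub_gen(13):
  yield 13
  yield 14
  yield 15
Therefore result = [7, 8, 9, 71, 13, 14, 15].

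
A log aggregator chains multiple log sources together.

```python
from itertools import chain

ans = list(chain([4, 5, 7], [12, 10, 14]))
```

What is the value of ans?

Step 1: chain() concatenates iterables: [4, 5, 7] + [12, 10, 14].
Therefore ans = [4, 5, 7, 12, 10, 14].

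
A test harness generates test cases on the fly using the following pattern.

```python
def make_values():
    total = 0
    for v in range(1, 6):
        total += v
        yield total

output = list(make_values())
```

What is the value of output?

Step 1: Generator accumulates running sum:
  v=1: total = 1, yield 1
  v=2: total = 3, yield 3
  v=3: total = 6, yield 6
  v=4: total = 10, yield 10
  v=5: total = 15, yield 15
Therefore output = [1, 3, 6, 10, 15].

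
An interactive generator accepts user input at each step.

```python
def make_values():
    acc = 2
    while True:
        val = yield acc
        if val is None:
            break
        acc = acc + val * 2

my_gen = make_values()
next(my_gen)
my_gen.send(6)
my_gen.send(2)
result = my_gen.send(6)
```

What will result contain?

Step 1: next() -> yield acc=2.
Step 2: send(6) -> val=6, acc = 2 + 6*2 = 14, yield 14.
Step 3: send(2) -> val=2, acc = 14 + 2*2 = 18, yield 18.
Step 4: send(6) -> val=6, acc = 18 + 6*2 = 30, yield 30.
Therefore result = 30.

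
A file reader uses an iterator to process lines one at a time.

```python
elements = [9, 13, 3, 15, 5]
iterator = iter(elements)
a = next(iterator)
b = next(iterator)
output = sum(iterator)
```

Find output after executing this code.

Step 1: Create iterator over [9, 13, 3, 15, 5].
Step 2: a = next() = 9, b = next() = 13.
Step 3: sum() of remaining [3, 15, 5] = 23.
Therefore output = 23.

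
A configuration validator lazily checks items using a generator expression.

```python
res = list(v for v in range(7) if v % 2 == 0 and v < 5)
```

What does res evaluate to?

Step 1: Filter range(7) where v % 2 == 0 and v < 5:
  v=0: both conditions met, included
  v=1: excluded (1 % 2 != 0)
  v=2: both conditions met, included
  v=3: excluded (3 % 2 != 0)
  v=4: both conditions met, included
  v=5: excluded (5 % 2 != 0, 5 >= 5)
  v=6: excluded (6 >= 5)
Therefore res = [0, 2, 4].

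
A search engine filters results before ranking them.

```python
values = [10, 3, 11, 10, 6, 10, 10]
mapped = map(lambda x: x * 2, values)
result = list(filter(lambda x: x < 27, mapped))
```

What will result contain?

Step 1: Map x * 2:
  10 -> 20
  3 -> 6
  11 -> 22
  10 -> 20
  6 -> 12
  10 -> 20
  10 -> 20
Step 2: Filter for < 27:
  20: kept
  6: kept
  22: kept
  20: kept
  12: kept
  20: kept
  20: kept
Therefore result = [20, 6, 22, 20, 12, 20, 20].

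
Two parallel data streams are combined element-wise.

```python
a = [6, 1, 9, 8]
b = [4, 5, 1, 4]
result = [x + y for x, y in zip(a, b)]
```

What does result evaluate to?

Step 1: Add corresponding elements:
  6 + 4 = 10
  1 + 5 = 6
  9 + 1 = 10
  8 + 4 = 12
Therefore result = [10, 6, 10, 12].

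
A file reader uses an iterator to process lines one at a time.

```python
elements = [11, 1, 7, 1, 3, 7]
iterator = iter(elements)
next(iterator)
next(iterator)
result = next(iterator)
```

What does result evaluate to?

Step 1: Create iterator over [11, 1, 7, 1, 3, 7].
Step 2: next() consumes 11.
Step 3: next() consumes 1.
Step 4: next() returns 7.
Therefore result = 7.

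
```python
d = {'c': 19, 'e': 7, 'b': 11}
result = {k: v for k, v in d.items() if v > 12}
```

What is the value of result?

Step 1: Filter items where value > 12:
  'c': 19 > 12: kept
  'e': 7 <= 12: removed
  'b': 11 <= 12: removed
Therefore result = {'c': 19}.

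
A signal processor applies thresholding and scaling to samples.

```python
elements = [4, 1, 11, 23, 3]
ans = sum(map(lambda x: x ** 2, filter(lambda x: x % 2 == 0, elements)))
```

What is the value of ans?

Step 1: Filter even numbers from [4, 1, 11, 23, 3]: [4]
Step 2: Square each: [16]
Step 3: Sum = 16.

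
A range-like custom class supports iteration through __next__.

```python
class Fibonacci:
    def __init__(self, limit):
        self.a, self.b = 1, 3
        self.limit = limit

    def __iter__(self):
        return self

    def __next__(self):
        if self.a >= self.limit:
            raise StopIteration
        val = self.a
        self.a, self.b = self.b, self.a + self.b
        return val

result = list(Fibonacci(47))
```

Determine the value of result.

Step 1: Fibonacci-like sequence (a=1, b=3) until >= 47:
  Yield 1, then a,b = 3,4
  Yield 3, then a,b = 4,7
  Yield 4, then a,b = 7,11
  Yield 7, then a,b = 11,18
  Yield 11, then a,b = 18,29
  Yield 18, then a,b = 29,47
  Yield 29, then a,b = 47,76
Step 2: 47 >= 47, stop.
Therefore result = [1, 3, 4, 7, 11, 18, 29].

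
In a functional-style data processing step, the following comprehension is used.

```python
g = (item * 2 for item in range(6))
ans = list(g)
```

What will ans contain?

Step 1: For each item in range(6), compute item*2:
  item=0: 0*2 = 0
  item=1: 1*2 = 2
  item=2: 2*2 = 4
  item=3: 3*2 = 6
  item=4: 4*2 = 8
  item=5: 5*2 = 10
Therefore ans = [0, 2, 4, 6, 8, 10].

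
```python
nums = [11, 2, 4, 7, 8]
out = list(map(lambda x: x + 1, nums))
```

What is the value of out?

Step 1: Apply lambda x: x + 1 to each element:
  11 -> 12
  2 -> 3
  4 -> 5
  7 -> 8
  8 -> 9
Therefore out = [12, 3, 5, 8, 9].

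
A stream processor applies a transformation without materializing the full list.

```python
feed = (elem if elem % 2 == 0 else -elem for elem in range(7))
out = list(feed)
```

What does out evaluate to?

Step 1: For each elem in range(7), yield elem if even, else -elem:
  elem=0: even, yield 0
  elem=1: odd, yield -1
  elem=2: even, yield 2
  elem=3: odd, yield -3
  elem=4: even, yield 4
  elem=5: odd, yield -5
  elem=6: even, yield 6
Therefore out = [0, -1, 2, -3, 4, -5, 6].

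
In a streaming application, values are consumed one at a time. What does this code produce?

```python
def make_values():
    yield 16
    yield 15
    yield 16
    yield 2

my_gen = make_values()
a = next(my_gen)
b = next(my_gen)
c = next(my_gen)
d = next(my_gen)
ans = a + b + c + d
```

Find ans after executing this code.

Step 1: Create generator and consume all values:
  a = next(my_gen) = 16
  b = next(my_gen) = 15
  c = next(my_gen) = 16
  d = next(my_gen) = 2
Step 2: ans = 16 + 15 + 16 + 2 = 49.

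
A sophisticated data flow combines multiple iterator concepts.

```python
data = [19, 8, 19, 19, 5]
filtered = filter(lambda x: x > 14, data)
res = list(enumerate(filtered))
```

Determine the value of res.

Step 1: Filter [19, 8, 19, 19, 5] for > 14: [19, 19, 19].
Step 2: enumerate re-indexes from 0: [(0, 19), (1, 19), (2, 19)].
Therefore res = [(0, 19), (1, 19), (2, 19)].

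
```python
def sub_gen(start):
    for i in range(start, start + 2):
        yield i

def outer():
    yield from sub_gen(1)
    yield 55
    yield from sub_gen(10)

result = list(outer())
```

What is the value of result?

Step 1: outer() delegates to sub_gen(1):
  yield 1
  yield 2
Step 2: yield 55
Step 3: Delegates to sub_gen(10):
  yield 10
  yield 11
Therefore result = [1, 2, 55, 10, 11].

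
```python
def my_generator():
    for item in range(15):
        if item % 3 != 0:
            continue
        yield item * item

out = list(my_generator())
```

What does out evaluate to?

Step 1: Only yield item**2 when item is divisible by 3:
  item=0: 0 % 3 == 0, yield 0**2 = 0
  item=3: 3 % 3 == 0, yield 3**2 = 9
  item=6: 6 % 3 == 0, yield 6**2 = 36
  item=9: 9 % 3 == 0, yield 9**2 = 81
  item=12: 12 % 3 == 0, yield 12**2 = 144
Therefore out = [0, 9, 36, 81, 144].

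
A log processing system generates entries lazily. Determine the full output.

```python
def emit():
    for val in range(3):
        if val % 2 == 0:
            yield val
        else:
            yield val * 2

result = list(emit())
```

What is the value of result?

Step 1: For each val in range(3), yield val if even, else val*2:
  val=0 (even): yield 0
  val=1 (odd): yield 1*2 = 2
  val=2 (even): yield 2
Therefore result = [0, 2, 2].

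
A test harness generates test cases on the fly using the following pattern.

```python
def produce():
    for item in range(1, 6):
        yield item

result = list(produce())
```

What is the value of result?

Step 1: The generator yields each value from range(1, 6).
Step 2: list() consumes all yields: [1, 2, 3, 4, 5].
Therefore result = [1, 2, 3, 4, 5].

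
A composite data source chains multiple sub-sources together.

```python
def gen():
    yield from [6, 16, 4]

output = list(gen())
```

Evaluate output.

Step 1: yield from delegates to the iterable, yielding each element.
Step 2: Collected values: [6, 16, 4].
Therefore output = [6, 16, 4].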